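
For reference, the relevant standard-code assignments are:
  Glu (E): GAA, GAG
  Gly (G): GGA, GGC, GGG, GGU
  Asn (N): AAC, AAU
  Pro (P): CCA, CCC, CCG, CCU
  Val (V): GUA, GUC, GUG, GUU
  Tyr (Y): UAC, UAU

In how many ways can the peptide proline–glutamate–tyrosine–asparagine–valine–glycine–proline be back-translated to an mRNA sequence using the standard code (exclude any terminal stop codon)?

2048

Pro: 4 codons.
Glu: 2 codons.
Tyr: 2 codons.
Asn: 2 codons.
Val: 4 codons.
Gly: 4 codons.
Pro: 4 codons.
4 × 2 × 2 × 2 × 4 × 4 × 4 = 2048.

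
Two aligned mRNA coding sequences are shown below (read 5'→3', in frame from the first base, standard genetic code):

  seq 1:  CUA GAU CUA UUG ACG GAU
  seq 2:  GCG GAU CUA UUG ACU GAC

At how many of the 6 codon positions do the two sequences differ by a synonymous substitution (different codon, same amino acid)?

2

Codon 1: CUA Leu / GCG Ala — nonsynonymous.
Codon 2: GAU Asp / GAU Asp — identical.
Codon 3: CUA Leu / CUA Leu — identical.
Codon 4: UUG Leu / UUG Leu — identical.
Codon 5: ACG Thr / ACU Thr — synonymous.
Codon 6: GAU Asp / GAC Asp — synonymous.
Synonymous differences: 2.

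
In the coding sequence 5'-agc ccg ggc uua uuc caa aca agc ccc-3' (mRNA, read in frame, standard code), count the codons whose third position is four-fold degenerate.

4

Codon 1 AGC (Ser): third position 2-fold.
Codon 2 CCG (Pro): third position 4-fold.
Codon 3 GGC (Gly): third position 4-fold.
Codon 4 UUA (Leu): third position 2-fold.
Codon 5 UUC (Phe): third position 2-fold.
Codon 6 CAA (Gln): third position 2-fold.
Codon 7 ACA (Thr): third position 4-fold.
Codon 8 AGC (Ser): third position 2-fold.
Codon 9 CCC (Pro): third position 4-fold.
Four-fold degenerate third positions: 4.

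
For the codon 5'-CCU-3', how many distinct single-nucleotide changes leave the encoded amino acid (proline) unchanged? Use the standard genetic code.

3

Position 1: none → 0 synonymous.
Position 2: none → 0 synonymous.
Position 3: CCC, CCA, CCG → 3 synonymous.
Total: 0 + 0 + 3 = 3.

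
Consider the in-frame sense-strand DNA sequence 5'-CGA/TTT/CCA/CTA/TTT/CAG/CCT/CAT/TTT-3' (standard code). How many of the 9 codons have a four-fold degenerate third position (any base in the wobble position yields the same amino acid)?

Codon 1 CGA (Arg): third position 4-fold.
Codon 2 TTT (Phe): third position 2-fold.
Codon 3 CCA (Pro): third position 4-fold.
Codon 4 CTA (Leu): third position 4-fold.
Codon 5 TTT (Phe): third position 2-fold.
Codon 6 CAG (Gln): third position 2-fold.
Codon 7 CCT (Pro): third position 4-fold.
Codon 8 CAT (His): third position 2-fold.
Codon 9 TTT (Phe): third position 2-fold.
Four-fold degenerate third positions: 4.

4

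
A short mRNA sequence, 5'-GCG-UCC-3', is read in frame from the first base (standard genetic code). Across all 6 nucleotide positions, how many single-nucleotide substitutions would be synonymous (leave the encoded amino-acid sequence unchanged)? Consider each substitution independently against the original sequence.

Codon 1 (GCG, Ala): 3 synonymous substitutions.
Codon 2 (UCC, Ser): 3 synonymous substitutions.
Total: 3 + 3 = 6.

6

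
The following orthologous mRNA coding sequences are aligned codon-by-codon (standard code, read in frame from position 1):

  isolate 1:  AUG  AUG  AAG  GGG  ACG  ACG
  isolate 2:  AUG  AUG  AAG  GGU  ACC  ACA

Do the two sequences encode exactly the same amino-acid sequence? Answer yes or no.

yes

Codon 1: AUG Met / AUG Met — identical.
Codon 2: AUG Met / AUG Met — identical.
Codon 3: AAG Lys / AAG Lys — identical.
Codon 4: GGG Gly / GGU Gly — synonymous.
Codon 5: ACG Thr / ACC Thr — synonymous.
Codon 6: ACG Thr / ACA Thr — synonymous.
Nonsynonymous differences: 0 → same protein.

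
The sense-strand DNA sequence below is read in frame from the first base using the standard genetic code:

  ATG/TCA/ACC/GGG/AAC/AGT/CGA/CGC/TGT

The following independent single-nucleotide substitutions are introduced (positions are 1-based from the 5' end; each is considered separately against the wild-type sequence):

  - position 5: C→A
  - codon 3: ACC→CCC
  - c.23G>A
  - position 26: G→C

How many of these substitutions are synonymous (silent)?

Codon 2: TCA (Ser) → TAA (Stop) — nonsense.
Codon 3: ACC (Thr) → CCC (Pro) — missense.
Codon 8: CGC (Arg) → CAC (His) — missense.
Codon 9: TGT (Cys) → TCT (Ser) — missense.
Synonymous: 0 of 4.

0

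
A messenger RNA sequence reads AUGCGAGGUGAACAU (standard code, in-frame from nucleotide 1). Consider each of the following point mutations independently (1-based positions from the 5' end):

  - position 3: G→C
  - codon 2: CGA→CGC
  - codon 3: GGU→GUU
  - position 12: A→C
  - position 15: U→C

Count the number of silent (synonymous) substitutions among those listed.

Codon 1: AUG (Met) → AUC (Ile) — missense.
Codon 2: CGA (Arg) → CGC (Arg) — synonymous.
Codon 3: GGU (Gly) → GUU (Val) — missense.
Codon 4: GAA (Glu) → GAC (Asp) — missense.
Codon 5: CAU (His) → CAC (His) — synonymous.
Synonymous: 2 of 5.

2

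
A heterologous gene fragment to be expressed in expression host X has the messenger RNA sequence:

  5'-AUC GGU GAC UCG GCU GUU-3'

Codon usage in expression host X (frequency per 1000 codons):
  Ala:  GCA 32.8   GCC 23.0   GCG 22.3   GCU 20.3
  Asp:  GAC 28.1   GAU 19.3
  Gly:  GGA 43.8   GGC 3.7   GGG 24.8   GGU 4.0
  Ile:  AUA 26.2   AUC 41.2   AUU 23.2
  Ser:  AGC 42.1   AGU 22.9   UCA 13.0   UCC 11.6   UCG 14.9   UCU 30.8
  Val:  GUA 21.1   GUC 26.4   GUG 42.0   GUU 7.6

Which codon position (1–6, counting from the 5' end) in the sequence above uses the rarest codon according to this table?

2

Codon 1 AUC (Ile): 41.2 per 1000.
Codon 2 GGU (Gly): 4.0 per 1000.
Codon 3 GAC (Asp): 28.1 per 1000.
Codon 4 UCG (Ser): 14.9 per 1000.
Codon 5 GCU (Ala): 20.3 per 1000.
Codon 6 GUU (Val): 7.6 per 1000.
Lowest frequency is 4.0 at codon 2.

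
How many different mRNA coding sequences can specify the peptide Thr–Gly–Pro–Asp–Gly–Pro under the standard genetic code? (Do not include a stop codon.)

Thr: 4 codons.
Gly: 4 codons.
Pro: 4 codons.
Asp: 2 codons.
Gly: 4 codons.
Pro: 4 codons.
4 × 4 × 4 × 2 × 4 × 4 = 2048.

2048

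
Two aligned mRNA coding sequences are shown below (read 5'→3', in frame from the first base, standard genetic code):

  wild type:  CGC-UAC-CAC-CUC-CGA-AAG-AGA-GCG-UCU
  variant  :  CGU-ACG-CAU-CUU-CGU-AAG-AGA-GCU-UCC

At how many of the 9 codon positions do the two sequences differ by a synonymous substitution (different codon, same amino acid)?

6

Codon 1: CGC Arg / CGU Arg — synonymous.
Codon 2: UAC Tyr / ACG Thr — nonsynonymous.
Codon 3: CAC His / CAU His — synonymous.
Codon 4: CUC Leu / CUU Leu — synonymous.
Codon 5: CGA Arg / CGU Arg — synonymous.
Codon 6: AAG Lys / AAG Lys — identical.
Codon 7: AGA Arg / AGA Arg — identical.
Codon 8: GCG Ala / GCU Ala — synonymous.
Codon 9: UCU Ser / UCC Ser — synonymous.
Synonymous differences: 6.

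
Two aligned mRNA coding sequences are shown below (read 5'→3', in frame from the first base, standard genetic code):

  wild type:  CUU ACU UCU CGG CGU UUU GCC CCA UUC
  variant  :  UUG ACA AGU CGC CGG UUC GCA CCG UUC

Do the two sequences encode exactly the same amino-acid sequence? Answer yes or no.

yes

Codon 1: CUU Leu / UUG Leu — synonymous.
Codon 2: ACU Thr / ACA Thr — synonymous.
Codon 3: UCU Ser / AGU Ser — synonymous.
Codon 4: CGG Arg / CGC Arg — synonymous.
Codon 5: CGU Arg / CGG Arg — synonymous.
Codon 6: UUU Phe / UUC Phe — synonymous.
Codon 7: GCC Ala / GCA Ala — synonymous.
Codon 8: CCA Pro / CCG Pro — synonymous.
Codon 9: UUC Phe / UUC Phe — identical.
Nonsynonymous differences: 0 → same protein.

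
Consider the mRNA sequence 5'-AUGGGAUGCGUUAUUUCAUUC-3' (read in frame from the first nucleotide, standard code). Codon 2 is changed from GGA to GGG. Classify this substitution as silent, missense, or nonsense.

Position 6 falls in codon 2: GGA → Gly.
After the substitution the codon is GGG → Gly.
Both encode Gly, so the change is synonymous.

silent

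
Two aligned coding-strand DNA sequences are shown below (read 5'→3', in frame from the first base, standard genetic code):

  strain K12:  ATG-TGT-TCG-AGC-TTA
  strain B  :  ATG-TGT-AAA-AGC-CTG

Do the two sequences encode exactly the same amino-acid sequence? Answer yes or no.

Codon 1: ATG Met / ATG Met — identical.
Codon 2: TGT Cys / TGT Cys — identical.
Codon 3: TCG Ser / AAA Lys — nonsynonymous.
Codon 4: AGC Ser / AGC Ser — identical.
Codon 5: TTA Leu / CTG Leu — synonymous.
Nonsynonymous differences: 1 → different protein.

no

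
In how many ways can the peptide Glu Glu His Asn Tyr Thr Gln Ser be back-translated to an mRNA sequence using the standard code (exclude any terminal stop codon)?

Glu: 2 codons.
Glu: 2 codons.
His: 2 codons.
Asn: 2 codons.
Tyr: 2 codons.
Thr: 4 codons.
Gln: 2 codons.
Ser: 6 codons.
2 × 2 × 2 × 2 × 2 × 4 × 2 × 6 = 1536.

1536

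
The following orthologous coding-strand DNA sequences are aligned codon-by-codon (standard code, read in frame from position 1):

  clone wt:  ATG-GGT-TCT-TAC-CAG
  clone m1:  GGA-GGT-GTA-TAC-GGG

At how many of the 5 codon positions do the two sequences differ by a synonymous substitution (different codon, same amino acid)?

0

Codon 1: ATG Met / GGA Gly — nonsynonymous.
Codon 2: GGT Gly / GGT Gly — identical.
Codon 3: TCT Ser / GTA Val — nonsynonymous.
Codon 4: TAC Tyr / TAC Tyr — identical.
Codon 5: CAG Gln / GGG Gly — nonsynonymous.
Synonymous differences: 0.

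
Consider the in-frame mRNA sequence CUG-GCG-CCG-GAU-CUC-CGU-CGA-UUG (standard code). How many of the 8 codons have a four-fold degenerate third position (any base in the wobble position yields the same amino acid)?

Codon 1 CUG (Leu): third position 4-fold.
Codon 2 GCG (Ala): third position 4-fold.
Codon 3 CCG (Pro): third position 4-fold.
Codon 4 GAU (Asp): third position 2-fold.
Codon 5 CUC (Leu): third position 4-fold.
Codon 6 CGU (Arg): third position 4-fold.
Codon 7 CGA (Arg): third position 4-fold.
Codon 8 UUG (Leu): third position 2-fold.
Four-fold degenerate third positions: 6.

6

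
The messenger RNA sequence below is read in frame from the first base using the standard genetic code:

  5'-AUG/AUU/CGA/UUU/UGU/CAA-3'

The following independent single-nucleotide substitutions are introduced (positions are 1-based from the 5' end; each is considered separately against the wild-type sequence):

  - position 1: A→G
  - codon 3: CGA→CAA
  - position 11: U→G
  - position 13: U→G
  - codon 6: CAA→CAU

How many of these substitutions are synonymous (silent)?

Codon 1: AUG (Met) → GUG (Val) — missense.
Codon 3: CGA (Arg) → CAA (Gln) — missense.
Codon 4: UUU (Phe) → UGU (Cys) — missense.
Codon 5: UGU (Cys) → GGU (Gly) — missense.
Codon 6: CAA (Gln) → CAU (His) — missense.
Synonymous: 0 of 5.

0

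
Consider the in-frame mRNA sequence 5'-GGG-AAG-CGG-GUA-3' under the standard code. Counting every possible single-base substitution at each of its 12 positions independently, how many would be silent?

Codon 1 (GGG, Gly): 3 synonymous substitutions.
Codon 2 (AAG, Lys): 1 synonymous substitution.
Codon 3 (CGG, Arg): 4 synonymous substitutions.
Codon 4 (GUA, Val): 3 synonymous substitutions.
Total: 3 + 1 + 4 + 3 = 11.

11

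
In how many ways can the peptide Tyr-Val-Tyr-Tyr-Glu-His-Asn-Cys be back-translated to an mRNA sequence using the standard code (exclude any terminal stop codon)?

512

Tyr: 2 codons.
Val: 4 codons.
Tyr: 2 codons.
Tyr: 2 codons.
Glu: 2 codons.
His: 2 codons.
Asn: 2 codons.
Cys: 2 codons.
2 × 4 × 2 × 2 × 2 × 2 × 2 × 2 = 512.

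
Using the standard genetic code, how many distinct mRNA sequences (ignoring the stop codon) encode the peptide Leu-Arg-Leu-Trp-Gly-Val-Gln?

6912

Leu: 6 codons.
Arg: 6 codons.
Leu: 6 codons.
Trp: 1 codon.
Gly: 4 codons.
Val: 4 codons.
Gln: 2 codons.
6 × 6 × 6 × 1 × 4 × 4 × 2 = 6912.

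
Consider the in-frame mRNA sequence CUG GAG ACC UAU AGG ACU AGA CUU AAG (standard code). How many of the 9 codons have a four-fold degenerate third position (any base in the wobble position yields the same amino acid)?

4

Codon 1 CUG (Leu): third position 4-fold.
Codon 2 GAG (Glu): third position 2-fold.
Codon 3 ACC (Thr): third position 4-fold.
Codon 4 UAU (Tyr): third position 2-fold.
Codon 5 AGG (Arg): third position 2-fold.
Codon 6 ACU (Thr): third position 4-fold.
Codon 7 AGA (Arg): third position 2-fold.
Codon 8 CUU (Leu): third position 4-fold.
Codon 9 AAG (Lys): third position 2-fold.
Four-fold degenerate third positions: 4.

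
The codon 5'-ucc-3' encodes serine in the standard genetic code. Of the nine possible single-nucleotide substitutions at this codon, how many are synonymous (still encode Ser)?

Position 1: none → 0 synonymous.
Position 2: none → 0 synonymous.
Position 3: UCU, UCA, UCG → 3 synonymous.
Total: 0 + 0 + 3 = 3.

3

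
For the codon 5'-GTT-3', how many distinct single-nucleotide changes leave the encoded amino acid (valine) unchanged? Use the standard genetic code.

Position 1: none → 0 synonymous.
Position 2: none → 0 synonymous.
Position 3: GTC, GTA, GTG → 3 synonymous.
Total: 0 + 0 + 3 = 3.

3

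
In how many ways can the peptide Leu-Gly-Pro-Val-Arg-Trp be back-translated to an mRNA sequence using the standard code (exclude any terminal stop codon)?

2304

Leu: 6 codons.
Gly: 4 codons.
Pro: 4 codons.
Val: 4 codons.
Arg: 6 codons.
Trp: 1 codon.
6 × 4 × 4 × 4 × 6 × 1 = 2304.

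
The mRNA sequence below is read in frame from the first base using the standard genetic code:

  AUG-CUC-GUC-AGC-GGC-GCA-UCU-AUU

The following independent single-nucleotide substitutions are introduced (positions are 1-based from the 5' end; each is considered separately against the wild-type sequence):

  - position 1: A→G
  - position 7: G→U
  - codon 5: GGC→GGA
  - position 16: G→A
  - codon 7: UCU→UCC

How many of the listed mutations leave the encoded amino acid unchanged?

2

Codon 1: AUG (Met) → GUG (Val) — missense.
Codon 3: GUC (Val) → UUC (Phe) — missense.
Codon 5: GGC (Gly) → GGA (Gly) — synonymous.
Codon 6: GCA (Ala) → ACA (Thr) — missense.
Codon 7: UCU (Ser) → UCC (Ser) — synonymous.
Synonymous: 2 of 5.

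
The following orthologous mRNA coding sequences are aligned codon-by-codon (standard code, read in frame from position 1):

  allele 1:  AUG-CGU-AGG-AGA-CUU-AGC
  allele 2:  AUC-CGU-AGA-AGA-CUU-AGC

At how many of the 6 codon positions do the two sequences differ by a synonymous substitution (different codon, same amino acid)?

Codon 1: AUG Met / AUC Ile — nonsynonymous.
Codon 2: CGU Arg / CGU Arg — identical.
Codon 3: AGG Arg / AGA Arg — synonymous.
Codon 4: AGA Arg / AGA Arg — identical.
Codon 5: CUU Leu / CUU Leu — identical.
Codon 6: AGC Ser / AGC Ser — identical.
Synonymous differences: 1.

1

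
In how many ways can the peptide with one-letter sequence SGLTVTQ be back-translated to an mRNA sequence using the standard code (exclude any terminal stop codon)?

Ser: 6 codons.
Gly: 4 codons.
Leu: 6 codons.
Thr: 4 codons.
Val: 4 codons.
Thr: 4 codons.
Gln: 2 codons.
6 × 4 × 6 × 4 × 4 × 4 × 2 = 18432.

18432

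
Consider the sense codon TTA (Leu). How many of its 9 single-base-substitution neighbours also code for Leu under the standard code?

Position 1: CTA → 1 synonymous.
Position 2: none → 0 synonymous.
Position 3: TTG → 1 synonymous.
Total: 1 + 0 + 1 = 2.

2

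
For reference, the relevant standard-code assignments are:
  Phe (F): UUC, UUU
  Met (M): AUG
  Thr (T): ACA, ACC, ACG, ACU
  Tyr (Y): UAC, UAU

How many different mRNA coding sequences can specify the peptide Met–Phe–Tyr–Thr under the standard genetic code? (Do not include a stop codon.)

16

Met: 1 codon.
Phe: 2 codons.
Tyr: 2 codons.
Thr: 4 codons.
1 × 2 × 2 × 4 = 16.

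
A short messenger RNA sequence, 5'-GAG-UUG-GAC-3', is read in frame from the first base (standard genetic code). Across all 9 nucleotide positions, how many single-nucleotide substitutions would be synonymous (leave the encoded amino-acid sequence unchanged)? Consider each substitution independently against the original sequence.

4

Codon 1 (GAG, Glu): 1 synonymous substitution.
Codon 2 (UUG, Leu): 2 synonymous substitutions.
Codon 3 (GAC, Asp): 1 synonymous substitution.
Total: 1 + 2 + 1 = 4.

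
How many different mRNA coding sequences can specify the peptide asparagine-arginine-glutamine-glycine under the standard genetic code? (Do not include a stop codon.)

96

Asn: 2 codons.
Arg: 6 codons.
Gln: 2 codons.
Gly: 4 codons.
2 × 6 × 2 × 4 = 96.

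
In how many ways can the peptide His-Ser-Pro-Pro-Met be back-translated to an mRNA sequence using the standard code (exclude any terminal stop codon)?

His: 2 codons.
Ser: 6 codons.
Pro: 4 codons.
Pro: 4 codons.
Met: 1 codon.
2 × 6 × 4 × 4 × 1 = 192.

192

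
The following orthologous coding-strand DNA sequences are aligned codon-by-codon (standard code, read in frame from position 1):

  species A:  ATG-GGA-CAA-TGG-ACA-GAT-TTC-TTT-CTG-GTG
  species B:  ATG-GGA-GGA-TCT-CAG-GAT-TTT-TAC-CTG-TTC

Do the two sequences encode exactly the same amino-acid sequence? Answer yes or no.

no

Codon 1: ATG Met / ATG Met — identical.
Codon 2: GGA Gly / GGA Gly — identical.
Codon 3: CAA Gln / GGA Gly — nonsynonymous.
Codon 4: TGG Trp / TCT Ser — nonsynonymous.
Codon 5: ACA Thr / CAG Gln — nonsynonymous.
Codon 6: GAT Asp / GAT Asp — identical.
Codon 7: TTC Phe / TTT Phe — synonymous.
Codon 8: TTT Phe / TAC Tyr — nonsynonymous.
Codon 9: CTG Leu / CTG Leu — identical.
Codon 10: GTG Val / TTC Phe — nonsynonymous.
Nonsynonymous differences: 5 → different protein.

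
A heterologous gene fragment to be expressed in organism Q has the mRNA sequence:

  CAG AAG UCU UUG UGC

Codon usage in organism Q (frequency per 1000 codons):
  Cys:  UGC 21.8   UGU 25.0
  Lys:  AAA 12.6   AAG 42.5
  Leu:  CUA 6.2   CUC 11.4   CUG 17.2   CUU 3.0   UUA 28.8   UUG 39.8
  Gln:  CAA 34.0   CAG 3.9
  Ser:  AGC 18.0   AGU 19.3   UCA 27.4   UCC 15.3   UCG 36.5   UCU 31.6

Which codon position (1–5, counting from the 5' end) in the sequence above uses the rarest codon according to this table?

1

Codon 1 CAG (Gln): 3.9 per 1000.
Codon 2 AAG (Lys): 42.5 per 1000.
Codon 3 UCU (Ser): 31.6 per 1000.
Codon 4 UUG (Leu): 39.8 per 1000.
Codon 5 UGC (Cys): 21.8 per 1000.
Lowest frequency is 3.9 at codon 1.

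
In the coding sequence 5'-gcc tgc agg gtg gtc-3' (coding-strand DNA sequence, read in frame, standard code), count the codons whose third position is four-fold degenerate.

Codon 1 GCC (Ala): third position 4-fold.
Codon 2 TGC (Cys): third position 2-fold.
Codon 3 AGG (Arg): third position 2-fold.
Codon 4 GTG (Val): third position 4-fold.
Codon 5 GTC (Val): third position 4-fold.
Four-fold degenerate third positions: 3.

3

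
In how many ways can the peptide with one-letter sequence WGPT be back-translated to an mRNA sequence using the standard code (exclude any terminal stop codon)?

64

Trp: 1 codon.
Gly: 4 codons.
Pro: 4 codons.
Thr: 4 codons.
1 × 4 × 4 × 4 = 64.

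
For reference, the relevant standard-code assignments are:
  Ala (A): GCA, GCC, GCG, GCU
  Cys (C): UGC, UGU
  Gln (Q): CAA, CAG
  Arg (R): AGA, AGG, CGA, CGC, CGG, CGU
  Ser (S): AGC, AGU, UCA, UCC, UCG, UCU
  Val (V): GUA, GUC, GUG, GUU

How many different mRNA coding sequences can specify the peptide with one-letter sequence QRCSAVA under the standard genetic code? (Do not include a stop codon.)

Gln: 2 codons.
Arg: 6 codons.
Cys: 2 codons.
Ser: 6 codons.
Ala: 4 codons.
Val: 4 codons.
Ala: 4 codons.
2 × 6 × 2 × 6 × 4 × 4 × 4 = 9216.

9216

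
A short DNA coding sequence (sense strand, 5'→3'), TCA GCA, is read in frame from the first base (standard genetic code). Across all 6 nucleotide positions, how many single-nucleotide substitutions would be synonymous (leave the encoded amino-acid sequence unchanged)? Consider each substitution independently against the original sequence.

6

Codon 1 (TCA, Ser): 3 synonymous substitutions.
Codon 2 (GCA, Ala): 3 synonymous substitutions.
Total: 3 + 3 = 6.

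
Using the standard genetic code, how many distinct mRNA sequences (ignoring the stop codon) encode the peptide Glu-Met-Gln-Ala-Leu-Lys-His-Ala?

1536

Glu: 2 codons.
Met: 1 codon.
Gln: 2 codons.
Ala: 4 codons.
Leu: 6 codons.
Lys: 2 codons.
His: 2 codons.
Ala: 4 codons.
2 × 1 × 2 × 4 × 6 × 2 × 2 × 4 = 1536.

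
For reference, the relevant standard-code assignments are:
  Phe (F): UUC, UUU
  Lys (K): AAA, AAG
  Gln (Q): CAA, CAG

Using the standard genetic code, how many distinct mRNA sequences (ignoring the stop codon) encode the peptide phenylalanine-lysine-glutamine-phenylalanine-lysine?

32

Phe: 2 codons.
Lys: 2 codons.
Gln: 2 codons.
Phe: 2 codons.
Lys: 2 codons.
2 × 2 × 2 × 2 × 2 = 32.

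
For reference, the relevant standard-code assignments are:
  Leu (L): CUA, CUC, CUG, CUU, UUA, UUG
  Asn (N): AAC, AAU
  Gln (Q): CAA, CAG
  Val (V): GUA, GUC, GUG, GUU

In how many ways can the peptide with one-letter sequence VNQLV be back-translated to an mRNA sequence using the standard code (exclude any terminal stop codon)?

Val: 4 codons.
Asn: 2 codons.
Gln: 2 codons.
Leu: 6 codons.
Val: 4 codons.
4 × 2 × 2 × 6 × 4 = 384.

384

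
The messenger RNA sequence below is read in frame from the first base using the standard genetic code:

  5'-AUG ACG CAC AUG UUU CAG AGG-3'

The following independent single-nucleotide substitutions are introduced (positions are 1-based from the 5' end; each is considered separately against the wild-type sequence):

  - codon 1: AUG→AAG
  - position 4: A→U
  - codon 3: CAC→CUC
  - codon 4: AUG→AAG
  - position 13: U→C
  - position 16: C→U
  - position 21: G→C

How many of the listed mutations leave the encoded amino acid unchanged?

Codon 1: AUG (Met) → AAG (Lys) — missense.
Codon 2: ACG (Thr) → UCG (Ser) — missense.
Codon 3: CAC (His) → CUC (Leu) — missense.
Codon 4: AUG (Met) → AAG (Lys) — missense.
Codon 5: UUU (Phe) → CUU (Leu) — missense.
Codon 6: CAG (Gln) → UAG (Stop) — nonsense.
Codon 7: AGG (Arg) → AGC (Ser) — missense.
Synonymous: 0 of 7.

0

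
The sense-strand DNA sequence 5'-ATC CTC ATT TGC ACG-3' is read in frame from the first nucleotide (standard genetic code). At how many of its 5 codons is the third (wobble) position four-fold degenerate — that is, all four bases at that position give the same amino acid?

2

Codon 1 ATC (Ile): third position 3-fold.
Codon 2 CTC (Leu): third position 4-fold.
Codon 3 ATT (Ile): third position 3-fold.
Codon 4 TGC (Cys): third position 2-fold.
Codon 5 ACG (Thr): third position 4-fold.
Four-fold degenerate third positions: 2.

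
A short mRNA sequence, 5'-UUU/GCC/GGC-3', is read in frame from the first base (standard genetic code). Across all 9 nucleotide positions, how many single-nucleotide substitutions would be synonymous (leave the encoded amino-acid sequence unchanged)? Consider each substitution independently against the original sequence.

7

Codon 1 (UUU, Phe): 1 synonymous substitution.
Codon 2 (GCC, Ala): 3 synonymous substitutions.
Codon 3 (GGC, Gly): 3 synonymous substitutions.
Total: 1 + 3 + 3 = 7.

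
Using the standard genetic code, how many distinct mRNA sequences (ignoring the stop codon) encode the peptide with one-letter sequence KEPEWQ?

64

Lys: 2 codons.
Glu: 2 codons.
Pro: 4 codons.
Glu: 2 codons.
Trp: 1 codon.
Gln: 2 codons.
2 × 2 × 4 × 2 × 1 × 2 = 64.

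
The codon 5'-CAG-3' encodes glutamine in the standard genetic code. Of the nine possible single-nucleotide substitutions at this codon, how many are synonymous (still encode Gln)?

Position 1: none → 0 synonymous.
Position 2: none → 0 synonymous.
Position 3: CAA → 1 synonymous.
Total: 0 + 0 + 1 = 1.

1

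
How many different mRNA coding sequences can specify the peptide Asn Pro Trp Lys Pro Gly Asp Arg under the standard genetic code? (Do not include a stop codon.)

3072

Asn: 2 codons.
Pro: 4 codons.
Trp: 1 codon.
Lys: 2 codons.
Pro: 4 codons.
Gly: 4 codons.
Asp: 2 codons.
Arg: 6 codons.
2 × 4 × 1 × 2 × 4 × 4 × 2 × 6 = 3072.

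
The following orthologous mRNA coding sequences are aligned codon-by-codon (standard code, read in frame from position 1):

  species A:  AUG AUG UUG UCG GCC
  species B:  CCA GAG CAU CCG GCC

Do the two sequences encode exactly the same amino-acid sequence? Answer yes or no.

no

Codon 1: AUG Met / CCA Pro — nonsynonymous.
Codon 2: AUG Met / GAG Glu — nonsynonymous.
Codon 3: UUG Leu / CAU His — nonsynonymous.
Codon 4: UCG Ser / CCG Pro — nonsynonymous.
Codon 5: GCC Ala / GCC Ala — identical.
Nonsynonymous differences: 4 → different protein.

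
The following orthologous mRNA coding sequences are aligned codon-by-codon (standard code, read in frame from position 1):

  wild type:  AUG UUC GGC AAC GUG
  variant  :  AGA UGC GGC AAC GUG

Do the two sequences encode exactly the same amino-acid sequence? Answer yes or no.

Codon 1: AUG Met / AGA Arg — nonsynonymous.
Codon 2: UUC Phe / UGC Cys — nonsynonymous.
Codon 3: GGC Gly / GGC Gly — identical.
Codon 4: AAC Asn / AAC Asn — identical.
Codon 5: GUG Val / GUG Val — identical.
Nonsynonymous differences: 2 → different protein.

no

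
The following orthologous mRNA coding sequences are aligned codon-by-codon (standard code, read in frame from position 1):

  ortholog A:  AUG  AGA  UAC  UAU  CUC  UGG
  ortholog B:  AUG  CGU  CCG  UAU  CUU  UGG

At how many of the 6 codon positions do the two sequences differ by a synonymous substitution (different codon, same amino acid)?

2

Codon 1: AUG Met / AUG Met — identical.
Codon 2: AGA Arg / CGU Arg — synonymous.
Codon 3: UAC Tyr / CCG Pro — nonsynonymous.
Codon 4: UAU Tyr / UAU Tyr — identical.
Codon 5: CUC Leu / CUU Leu — synonymous.
Codon 6: UGG Trp / UGG Trp — identical.
Synonymous differences: 2.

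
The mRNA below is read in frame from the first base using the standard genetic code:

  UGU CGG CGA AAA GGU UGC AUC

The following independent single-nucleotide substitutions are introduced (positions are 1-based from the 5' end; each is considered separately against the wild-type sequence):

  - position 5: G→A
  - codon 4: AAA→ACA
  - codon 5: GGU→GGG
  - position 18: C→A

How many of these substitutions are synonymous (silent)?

1

Codon 2: CGG (Arg) → CAG (Gln) — missense.
Codon 4: AAA (Lys) → ACA (Thr) — missense.
Codon 5: GGU (Gly) → GGG (Gly) — synonymous.
Codon 6: UGC (Cys) → UGA (Stop) — nonsense.
Synonymous: 1 of 4.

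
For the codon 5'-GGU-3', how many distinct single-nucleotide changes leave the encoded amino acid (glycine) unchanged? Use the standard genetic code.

Position 1: none → 0 synonymous.
Position 2: none → 0 synonymous.
Position 3: GGC, GGA, GGG → 3 synonymous.
Total: 0 + 0 + 3 = 3.

3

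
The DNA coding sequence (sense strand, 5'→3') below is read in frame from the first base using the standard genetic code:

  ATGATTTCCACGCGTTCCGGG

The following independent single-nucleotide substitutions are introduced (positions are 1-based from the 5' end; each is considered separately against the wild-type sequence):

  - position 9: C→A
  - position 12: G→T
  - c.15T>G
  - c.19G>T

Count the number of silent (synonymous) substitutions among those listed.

Codon 3: TCC (Ser) → TCA (Ser) — synonymous.
Codon 4: ACG (Thr) → ACT (Thr) — synonymous.
Codon 5: CGT (Arg) → CGG (Arg) — synonymous.
Codon 7: GGG (Gly) → TGG (Trp) — missense.
Synonymous: 3 of 4.

3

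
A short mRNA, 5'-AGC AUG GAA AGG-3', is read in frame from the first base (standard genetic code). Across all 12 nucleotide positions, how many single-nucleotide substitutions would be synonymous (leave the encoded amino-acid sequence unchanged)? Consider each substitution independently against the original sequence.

4

Codon 1 (AGC, Ser): 1 synonymous substitution.
Codon 2 (AUG, Met): 0 synonymous substitutions.
Codon 3 (GAA, Glu): 1 synonymous substitution.
Codon 4 (AGG, Arg): 2 synonymous substitutions.
Total: 1 + 0 + 1 + 2 = 4.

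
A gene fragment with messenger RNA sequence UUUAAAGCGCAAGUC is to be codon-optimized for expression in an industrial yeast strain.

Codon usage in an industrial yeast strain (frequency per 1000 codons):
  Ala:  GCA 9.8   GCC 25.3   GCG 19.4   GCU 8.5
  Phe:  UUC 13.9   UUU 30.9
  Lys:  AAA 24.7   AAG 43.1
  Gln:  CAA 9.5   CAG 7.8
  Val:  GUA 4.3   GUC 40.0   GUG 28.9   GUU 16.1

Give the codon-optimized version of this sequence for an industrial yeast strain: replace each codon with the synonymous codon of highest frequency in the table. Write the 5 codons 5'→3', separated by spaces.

Codon 1 (Phe): best is UUU at 30.9.
Codon 2 (Lys): best is AAG at 43.1.
Codon 3 (Ala): best is GCC at 25.3.
Codon 4 (Gln): best is CAA at 9.5.
Codon 5 (Val): best is GUC at 40.0.

UUU AAG GCC CAA GUC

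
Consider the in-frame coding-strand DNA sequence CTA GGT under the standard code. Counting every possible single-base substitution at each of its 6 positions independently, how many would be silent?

7

Codon 1 (CTA, Leu): 4 synonymous substitutions.
Codon 2 (GGT, Gly): 3 synonymous substitutions.
Total: 4 + 3 = 7.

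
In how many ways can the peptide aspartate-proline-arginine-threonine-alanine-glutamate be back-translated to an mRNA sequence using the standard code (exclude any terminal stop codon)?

Asp: 2 codons.
Pro: 4 codons.
Arg: 6 codons.
Thr: 4 codons.
Ala: 4 codons.
Glu: 2 codons.
2 × 4 × 6 × 4 × 4 × 2 = 1536.

1536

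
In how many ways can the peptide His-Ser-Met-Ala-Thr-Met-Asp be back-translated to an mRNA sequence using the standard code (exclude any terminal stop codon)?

His: 2 codons.
Ser: 6 codons.
Met: 1 codon.
Ala: 4 codons.
Thr: 4 codons.
Met: 1 codon.
Asp: 2 codons.
2 × 6 × 1 × 4 × 4 × 1 × 2 = 384.

384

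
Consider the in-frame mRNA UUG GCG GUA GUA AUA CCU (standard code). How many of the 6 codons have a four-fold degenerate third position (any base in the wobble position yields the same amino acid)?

4

Codon 1 UUG (Leu): third position 2-fold.
Codon 2 GCG (Ala): third position 4-fold.
Codon 3 GUA (Val): third position 4-fold.
Codon 4 GUA (Val): third position 4-fold.
Codon 5 AUA (Ile): third position 3-fold.
Codon 6 CCU (Pro): third position 4-fold.
Four-fold degenerate third positions: 4.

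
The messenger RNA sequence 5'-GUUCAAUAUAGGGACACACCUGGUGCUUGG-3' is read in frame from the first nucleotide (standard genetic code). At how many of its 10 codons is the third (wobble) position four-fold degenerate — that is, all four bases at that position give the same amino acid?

5

Codon 1 GUU (Val): third position 4-fold.
Codon 2 CAA (Gln): third position 2-fold.
Codon 3 UAU (Tyr): third position 2-fold.
Codon 4 AGG (Arg): third position 2-fold.
Codon 5 GAC (Asp): third position 2-fold.
Codon 6 ACA (Thr): third position 4-fold.
Codon 7 CCU (Pro): third position 4-fold.
Codon 8 GGU (Gly): third position 4-fold.
Codon 9 GCU (Ala): third position 4-fold.
Codon 10 UGG (Trp): third position 1-fold.
Four-fold degenerate third positions: 5.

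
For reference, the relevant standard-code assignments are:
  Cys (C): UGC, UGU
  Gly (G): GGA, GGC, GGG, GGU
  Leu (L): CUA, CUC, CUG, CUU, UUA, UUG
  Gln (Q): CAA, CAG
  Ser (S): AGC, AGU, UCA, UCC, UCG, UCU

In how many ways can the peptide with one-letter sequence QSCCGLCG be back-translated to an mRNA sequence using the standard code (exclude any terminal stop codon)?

9216

Gln: 2 codons.
Ser: 6 codons.
Cys: 2 codons.
Cys: 2 codons.
Gly: 4 codons.
Leu: 6 codons.
Cys: 2 codons.
Gly: 4 codons.
2 × 6 × 2 × 2 × 4 × 6 × 2 × 4 = 9216.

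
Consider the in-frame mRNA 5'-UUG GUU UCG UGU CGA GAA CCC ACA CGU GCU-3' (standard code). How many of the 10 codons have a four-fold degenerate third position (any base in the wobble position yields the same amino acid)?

Codon 1 UUG (Leu): third position 2-fold.
Codon 2 GUU (Val): third position 4-fold.
Codon 3 UCG (Ser): third position 4-fold.
Codon 4 UGU (Cys): third position 2-fold.
Codon 5 CGA (Arg): third position 4-fold.
Codon 6 GAA (Glu): third position 2-fold.
Codon 7 CCC (Pro): third position 4-fold.
Codon 8 ACA (Thr): third position 4-fold.
Codon 9 CGU (Arg): third position 4-fold.
Codon 10 GCU (Ala): third position 4-fold.
Four-fold degenerate third positions: 7.

7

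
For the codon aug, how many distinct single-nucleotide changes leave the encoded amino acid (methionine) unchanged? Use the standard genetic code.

Position 1: none → 0 synonymous.
Position 2: none → 0 synonymous.
Position 3: none → 0 synonymous.
Total: 0 + 0 + 0 = 0.

0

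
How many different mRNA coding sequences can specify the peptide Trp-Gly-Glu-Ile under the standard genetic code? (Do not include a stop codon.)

Trp: 1 codon.
Gly: 4 codons.
Glu: 2 codons.
Ile: 3 codons.
1 × 4 × 2 × 3 = 24.

24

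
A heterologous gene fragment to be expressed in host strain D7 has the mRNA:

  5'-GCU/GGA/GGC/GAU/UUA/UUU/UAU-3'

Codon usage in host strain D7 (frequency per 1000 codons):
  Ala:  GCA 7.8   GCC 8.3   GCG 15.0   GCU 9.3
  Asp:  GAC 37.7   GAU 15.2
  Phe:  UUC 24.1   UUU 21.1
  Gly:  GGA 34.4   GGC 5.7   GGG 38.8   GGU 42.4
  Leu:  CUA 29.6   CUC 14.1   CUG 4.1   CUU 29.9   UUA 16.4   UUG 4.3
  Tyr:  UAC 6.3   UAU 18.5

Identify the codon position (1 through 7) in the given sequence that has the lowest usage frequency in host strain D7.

Codon 1 GCU (Ala): 9.3 per 1000.
Codon 2 GGA (Gly): 34.4 per 1000.
Codon 3 GGC (Gly): 5.7 per 1000.
Codon 4 GAU (Asp): 15.2 per 1000.
Codon 5 UUA (Leu): 16.4 per 1000.
Codon 6 UUU (Phe): 21.1 per 1000.
Codon 7 UAU (Tyr): 18.5 per 1000.
Lowest frequency is 5.7 at codon 3.

3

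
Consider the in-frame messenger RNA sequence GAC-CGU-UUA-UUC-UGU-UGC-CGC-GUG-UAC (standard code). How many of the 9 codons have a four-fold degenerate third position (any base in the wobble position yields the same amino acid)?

3

Codon 1 GAC (Asp): third position 2-fold.
Codon 2 CGU (Arg): third position 4-fold.
Codon 3 UUA (Leu): third position 2-fold.
Codon 4 UUC (Phe): third position 2-fold.
Codon 5 UGU (Cys): third position 2-fold.
Codon 6 UGC (Cys): third position 2-fold.
Codon 7 CGC (Arg): third position 4-fold.
Codon 8 GUG (Val): third position 4-fold.
Codon 9 UAC (Tyr): third position 2-fold.
Four-fold degenerate third positions: 3.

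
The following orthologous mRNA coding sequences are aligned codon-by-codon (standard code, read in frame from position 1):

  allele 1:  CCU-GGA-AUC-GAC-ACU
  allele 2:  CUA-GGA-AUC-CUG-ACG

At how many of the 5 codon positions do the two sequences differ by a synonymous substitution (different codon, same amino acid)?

Codon 1: CCU Pro / CUA Leu — nonsynonymous.
Codon 2: GGA Gly / GGA Gly — identical.
Codon 3: AUC Ile / AUC Ile — identical.
Codon 4: GAC Asp / CUG Leu — nonsynonymous.
Codon 5: ACU Thr / ACG Thr — synonymous.
Synonymous differences: 1.

1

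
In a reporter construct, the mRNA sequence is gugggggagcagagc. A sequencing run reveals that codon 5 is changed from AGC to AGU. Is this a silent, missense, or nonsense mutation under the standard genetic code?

silent

Position 15 falls in codon 5: AGC → Ser.
After the substitution the codon is AGU → Ser.
Both encode Ser, so the change is synonymous.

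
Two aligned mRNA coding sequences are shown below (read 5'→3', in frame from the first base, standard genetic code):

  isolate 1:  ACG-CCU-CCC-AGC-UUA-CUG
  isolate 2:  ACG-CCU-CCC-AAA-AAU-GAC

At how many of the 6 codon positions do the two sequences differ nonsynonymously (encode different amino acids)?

3

Codon 1: ACG Thr / ACG Thr — identical.
Codon 2: CCU Pro / CCU Pro — identical.
Codon 3: CCC Pro / CCC Pro — identical.
Codon 4: AGC Ser / AAA Lys — nonsynonymous.
Codon 5: UUA Leu / AAU Asn — nonsynonymous.
Codon 6: CUG Leu / GAC Asp — nonsynonymous.
Nonsynonymous differences: 3.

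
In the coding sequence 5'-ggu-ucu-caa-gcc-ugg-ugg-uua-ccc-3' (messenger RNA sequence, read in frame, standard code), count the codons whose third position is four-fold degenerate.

Codon 1 GGU (Gly): third position 4-fold.
Codon 2 UCU (Ser): third position 4-fold.
Codon 3 CAA (Gln): third position 2-fold.
Codon 4 GCC (Ala): third position 4-fold.
Codon 5 UGG (Trp): third position 1-fold.
Codon 6 UGG (Trp): third position 1-fold.
Codon 7 UUA (Leu): third position 2-fold.
Codon 8 CCC (Pro): third position 4-fold.
Four-fold degenerate third positions: 4.

4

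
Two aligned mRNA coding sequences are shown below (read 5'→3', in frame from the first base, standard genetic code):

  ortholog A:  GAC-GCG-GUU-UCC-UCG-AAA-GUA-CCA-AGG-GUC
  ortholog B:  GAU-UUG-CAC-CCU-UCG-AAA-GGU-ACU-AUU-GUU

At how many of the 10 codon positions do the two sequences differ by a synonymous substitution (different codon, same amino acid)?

2

Codon 1: GAC Asp / GAU Asp — synonymous.
Codon 2: GCG Ala / UUG Leu — nonsynonymous.
Codon 3: GUU Val / CAC His — nonsynonymous.
Codon 4: UCC Ser / CCU Pro — nonsynonymous.
Codon 5: UCG Ser / UCG Ser — identical.
Codon 6: AAA Lys / AAA Lys — identical.
Codon 7: GUA Val / GGU Gly — nonsynonymous.
Codon 8: CCA Pro / ACU Thr — nonsynonymous.
Codon 9: AGG Arg / AUU Ile — nonsynonymous.
Codon 10: GUC Val / GUU Val — synonymous.
Synonymous differences: 2.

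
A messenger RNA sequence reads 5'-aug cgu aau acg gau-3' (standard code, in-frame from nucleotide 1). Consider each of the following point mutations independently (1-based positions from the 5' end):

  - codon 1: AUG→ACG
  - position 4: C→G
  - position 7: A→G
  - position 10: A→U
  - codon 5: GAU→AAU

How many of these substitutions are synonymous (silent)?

Codon 1: AUG (Met) → ACG (Thr) — missense.
Codon 2: CGU (Arg) → GGU (Gly) — missense.
Codon 3: AAU (Asn) → GAU (Asp) — missense.
Codon 4: ACG (Thr) → UCG (Ser) — missense.
Codon 5: GAU (Asp) → AAU (Asn) — missense.
Synonymous: 0 of 5.

0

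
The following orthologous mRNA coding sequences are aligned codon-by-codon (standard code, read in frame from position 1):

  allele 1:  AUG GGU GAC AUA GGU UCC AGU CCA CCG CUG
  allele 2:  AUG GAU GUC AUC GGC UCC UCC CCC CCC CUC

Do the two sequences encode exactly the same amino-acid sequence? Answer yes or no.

no

Codon 1: AUG Met / AUG Met — identical.
Codon 2: GGU Gly / GAU Asp — nonsynonymous.
Codon 3: GAC Asp / GUC Val — nonsynonymous.
Codon 4: AUA Ile / AUC Ile — synonymous.
Codon 5: GGU Gly / GGC Gly — synonymous.
Codon 6: UCC Ser / UCC Ser — identical.
Codon 7: AGU Ser / UCC Ser — synonymous.
Codon 8: CCA Pro / CCC Pro — synonymous.
Codon 9: CCG Pro / CCC Pro — synonymous.
Codon 10: CUG Leu / CUC Leu — synonymous.
Nonsynonymous differences: 2 → different protein.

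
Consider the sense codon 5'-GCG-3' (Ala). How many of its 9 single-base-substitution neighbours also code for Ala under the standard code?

3

Position 1: none → 0 synonymous.
Position 2: none → 0 synonymous.
Position 3: GCU, GCC, GCA → 3 synonymous.
Total: 0 + 0 + 3 = 3.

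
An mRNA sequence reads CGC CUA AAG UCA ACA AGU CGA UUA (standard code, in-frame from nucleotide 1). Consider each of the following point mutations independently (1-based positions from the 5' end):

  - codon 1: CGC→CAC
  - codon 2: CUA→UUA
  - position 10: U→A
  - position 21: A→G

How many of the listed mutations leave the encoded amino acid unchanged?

2

Codon 1: CGC (Arg) → CAC (His) — missense.
Codon 2: CUA (Leu) → UUA (Leu) — synonymous.
Codon 4: UCA (Ser) → ACA (Thr) — missense.
Codon 7: CGA (Arg) → CGG (Arg) — synonymous.
Synonymous: 2 of 4.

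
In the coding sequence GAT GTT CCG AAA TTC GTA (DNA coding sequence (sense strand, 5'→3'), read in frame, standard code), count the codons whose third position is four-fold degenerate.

Codon 1 GAT (Asp): third position 2-fold.
Codon 2 GTT (Val): third position 4-fold.
Codon 3 CCG (Pro): third position 4-fold.
Codon 4 AAA (Lys): third position 2-fold.
Codon 5 TTC (Phe): third position 2-fold.
Codon 6 GTA (Val): third position 4-fold.
Four-fold degenerate third positions: 3.

3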